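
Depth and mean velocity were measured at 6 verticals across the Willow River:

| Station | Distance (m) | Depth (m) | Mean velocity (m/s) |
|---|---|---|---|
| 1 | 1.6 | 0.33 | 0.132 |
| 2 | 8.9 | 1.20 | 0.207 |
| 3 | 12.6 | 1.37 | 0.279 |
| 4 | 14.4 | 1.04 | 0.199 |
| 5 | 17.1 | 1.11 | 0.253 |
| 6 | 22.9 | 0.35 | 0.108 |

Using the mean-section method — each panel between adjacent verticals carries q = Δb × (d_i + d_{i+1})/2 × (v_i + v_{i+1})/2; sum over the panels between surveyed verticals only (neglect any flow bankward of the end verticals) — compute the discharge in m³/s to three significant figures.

4.04 m³/s

Panel 1-2: Δb = 7.3 m, d̄ = (0.33+1.20)/2 = 0.765, v̄ = (0.132+0.207)/2 = 0.1695 → q = 7.3×0.765×0.1695 = 0.9466 m³/s
Panel 2-3: Δb = 3.7 m, d̄ = (1.20+1.37)/2 = 1.285, v̄ = (0.207+0.279)/2 = 0.243 → q = 3.7×1.285×0.243 = 1.155 m³/s
Panel 3-4: Δb = 1.8 m, d̄ = (1.37+1.04)/2 = 1.205, v̄ = (0.279+0.199)/2 = 0.239 → q = 1.8×1.205×0.239 = 0.5184 m³/s
Panel 4-5: Δb = 2.7 m, d̄ = (1.04+1.11)/2 = 1.075, v̄ = (0.199+0.253)/2 = 0.226 → q = 2.7×1.075×0.226 = 0.6560 m³/s
Panel 5-6: Δb = 5.8 m, d̄ = (1.11+0.35)/2 = 0.73, v̄ = (0.253+0.108)/2 = 0.1805 → q = 5.8×0.73×0.1805 = 0.7642 m³/s
Q = Σ q = 4.041 m³/s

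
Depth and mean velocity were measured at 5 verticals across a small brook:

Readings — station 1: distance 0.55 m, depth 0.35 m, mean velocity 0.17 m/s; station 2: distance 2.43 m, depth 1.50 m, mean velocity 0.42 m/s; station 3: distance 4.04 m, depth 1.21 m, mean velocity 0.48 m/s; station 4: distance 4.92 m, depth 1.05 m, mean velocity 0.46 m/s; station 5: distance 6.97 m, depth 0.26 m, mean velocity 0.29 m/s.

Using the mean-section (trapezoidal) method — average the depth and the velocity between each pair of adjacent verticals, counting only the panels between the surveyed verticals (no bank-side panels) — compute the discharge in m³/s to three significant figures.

Panel 1-2: Δb = 1.88 m, d̄ = (0.35+1.50)/2 = 0.925, v̄ = (0.17+0.42)/2 = 0.295 → q = 1.88×0.925×0.295 = 0.5130 m³/s
Panel 2-3: Δb = 1.61 m, d̄ = (1.50+1.21)/2 = 1.355, v̄ = (0.42+0.48)/2 = 0.45 → q = 1.61×1.355×0.45 = 0.9817 m³/s
Panel 3-4: Δb = 0.88 m, d̄ = (1.21+1.05)/2 = 1.13, v̄ = (0.48+0.46)/2 = 0.47 → q = 0.88×1.13×0.47 = 0.4674 m³/s
Panel 4-5: Δb = 2.05 m, d̄ = (1.05+0.26)/2 = 0.655, v̄ = (0.46+0.29)/2 = 0.375 → q = 2.05×0.655×0.375 = 0.5035 m³/s
Q = Σ q = 2.466 m³/s

2.47 m³/s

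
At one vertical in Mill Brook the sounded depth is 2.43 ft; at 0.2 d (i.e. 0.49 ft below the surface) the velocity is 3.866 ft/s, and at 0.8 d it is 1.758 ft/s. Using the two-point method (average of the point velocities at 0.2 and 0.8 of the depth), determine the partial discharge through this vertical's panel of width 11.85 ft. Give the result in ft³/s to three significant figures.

v̄ = (3.866 + 1.758) / 2 = 2.812 ft/s
q = v̄ × d × w = 2.812 × 2.43 × 11.85 = 80.97 ft³/s

81.0 ft³/s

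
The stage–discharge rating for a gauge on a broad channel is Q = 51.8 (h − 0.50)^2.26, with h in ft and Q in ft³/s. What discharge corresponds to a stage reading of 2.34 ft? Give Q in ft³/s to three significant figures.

Q = 51.8 × (2.34 − 0.50)^2.26 = 51.8 × 1.84^2.26 = 205.5 ft³/s

206 ft³/s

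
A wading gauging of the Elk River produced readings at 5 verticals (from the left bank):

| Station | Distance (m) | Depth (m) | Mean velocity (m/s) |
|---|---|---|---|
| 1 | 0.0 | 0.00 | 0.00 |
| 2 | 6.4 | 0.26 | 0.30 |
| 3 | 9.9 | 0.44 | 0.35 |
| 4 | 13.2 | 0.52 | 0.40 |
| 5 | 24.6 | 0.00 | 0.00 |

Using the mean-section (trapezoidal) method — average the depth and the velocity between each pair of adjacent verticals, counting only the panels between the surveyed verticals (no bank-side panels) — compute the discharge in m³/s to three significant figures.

1.71 m³/s

Panel 1-2: Δb = 6.4 m, d̄ = (0.00+0.26)/2 = 0.13, v̄ = (0.00+0.30)/2 = 0.15 → q = 6.4×0.13×0.15 = 0.1248 m³/s
Panel 2-3: Δb = 3.5 m, d̄ = (0.26+0.44)/2 = 0.35, v̄ = (0.30+0.35)/2 = 0.325 → q = 3.5×0.35×0.325 = 0.3981 m³/s
Panel 3-4: Δb = 3.3 m, d̄ = (0.44+0.52)/2 = 0.48, v̄ = (0.35+0.40)/2 = 0.375 → q = 3.3×0.48×0.375 = 0.5940 m³/s
Panel 4-5: Δb = 11.4 m, d̄ = (0.52+0.00)/2 = 0.26, v̄ = (0.40+0.00)/2 = 0.2 → q = 11.4×0.26×0.2 = 0.5928 m³/s
Q = Σ q = 1.710 m³/s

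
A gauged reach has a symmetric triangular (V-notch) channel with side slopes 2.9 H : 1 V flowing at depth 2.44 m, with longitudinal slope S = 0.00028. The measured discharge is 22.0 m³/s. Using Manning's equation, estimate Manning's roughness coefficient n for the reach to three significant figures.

A = z·y² = 2.9×2.44² = 17.27 m²
P = 2y√(1+z²) = 2×2.44×√(1+2.9²) = 14.97 m
R = A/P = 17.27/14.97 = 1.153 m
n = (1/Q)·A·R^(2/3)·S^(1/2) = (1/22.0) × 17.27 × 1.100 × 0.01673 = 0.01444

0.0144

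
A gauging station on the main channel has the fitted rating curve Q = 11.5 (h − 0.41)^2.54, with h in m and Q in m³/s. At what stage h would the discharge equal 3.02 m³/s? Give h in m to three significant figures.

h − h₀ = (Q/C)^(1/b) = (3.02/11.5)^(1/2.54) = 0.5907 m
h = 0.41 + 0.5907 = 1.001 m

1.00 m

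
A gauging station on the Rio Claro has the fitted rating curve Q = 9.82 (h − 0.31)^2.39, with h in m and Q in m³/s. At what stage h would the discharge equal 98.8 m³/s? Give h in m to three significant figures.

h − h₀ = (Q/C)^(1/b) = (98.8/9.82)^(1/2.39) = 2.627 m
h = 0.31 + 2.627 = 2.937 m

2.94 m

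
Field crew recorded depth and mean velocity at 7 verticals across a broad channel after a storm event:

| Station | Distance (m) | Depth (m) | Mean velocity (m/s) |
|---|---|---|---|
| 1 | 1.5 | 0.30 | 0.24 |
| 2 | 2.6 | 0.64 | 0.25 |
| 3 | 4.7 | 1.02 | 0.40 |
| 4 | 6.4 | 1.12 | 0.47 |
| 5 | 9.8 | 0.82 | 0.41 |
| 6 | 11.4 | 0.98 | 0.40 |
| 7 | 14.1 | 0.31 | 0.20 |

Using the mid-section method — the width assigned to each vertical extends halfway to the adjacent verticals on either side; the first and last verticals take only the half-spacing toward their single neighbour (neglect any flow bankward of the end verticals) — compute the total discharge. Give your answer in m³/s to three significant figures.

4.18 m³/s

w_1 = (2.6 − 1.5)/2 = 0.55 m; q_1 = 0.24 × 0.30 × 0.55 = 0.03960 m³/s
w_2 = (4.7 − 1.5)/2 = 1.6 m; q_2 = 0.25 × 0.64 × 1.6 = 0.2560 m³/s
w_3 = (6.4 − 2.6)/2 = 1.9 m; q_3 = 0.40 × 1.02 × 1.9 = 0.7752 m³/s
w_4 = (9.8 − 4.7)/2 = 2.55 m; q_4 = 0.47 × 1.12 × 2.55 = 1.342 m³/s
w_5 = (11.4 − 6.4)/2 = 2.5 m; q_5 = 0.41 × 0.82 × 2.5 = 0.8405 m³/s
w_6 = (14.1 − 9.8)/2 = 2.15 m; q_6 = 0.40 × 0.98 × 2.15 = 0.8428 m³/s
w_7 = (14.1 − 11.4)/2 = 1.35 m; q_7 = 0.20 × 0.31 × 1.35 = 0.08370 m³/s
Q = Σ qᵢ = 4.180 m³/s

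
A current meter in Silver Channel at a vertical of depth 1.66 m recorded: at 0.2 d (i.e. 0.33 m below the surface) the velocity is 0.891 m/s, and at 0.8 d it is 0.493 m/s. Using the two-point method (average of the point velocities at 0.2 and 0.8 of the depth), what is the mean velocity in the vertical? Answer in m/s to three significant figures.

v̄ = (0.891 + 0.493) / 2 = 0.6920 m/s

0.692 m/s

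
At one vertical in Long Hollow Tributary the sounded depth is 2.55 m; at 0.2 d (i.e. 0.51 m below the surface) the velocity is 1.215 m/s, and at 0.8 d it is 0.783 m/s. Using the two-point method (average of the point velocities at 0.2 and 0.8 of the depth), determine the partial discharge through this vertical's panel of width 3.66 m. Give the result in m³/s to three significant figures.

9.32 m³/s

v̄ = (1.215 + 0.783) / 2 = 0.9990 m/s
q = v̄ × d × w = 0.9990 × 2.55 × 3.66 = 9.324 m³/s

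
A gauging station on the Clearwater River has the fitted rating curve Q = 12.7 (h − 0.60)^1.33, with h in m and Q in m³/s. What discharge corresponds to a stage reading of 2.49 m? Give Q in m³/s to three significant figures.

29.6 m³/s

Q = 12.7 × (2.49 − 0.60)^1.33 = 12.7 × 1.89^1.33 = 29.61 m³/s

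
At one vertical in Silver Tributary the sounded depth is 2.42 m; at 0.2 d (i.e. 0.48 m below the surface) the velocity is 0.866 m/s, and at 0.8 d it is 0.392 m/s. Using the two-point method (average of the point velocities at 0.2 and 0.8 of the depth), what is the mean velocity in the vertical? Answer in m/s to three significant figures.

v̄ = (0.866 + 0.392) / 2 = 0.6290 m/s

0.629 m/s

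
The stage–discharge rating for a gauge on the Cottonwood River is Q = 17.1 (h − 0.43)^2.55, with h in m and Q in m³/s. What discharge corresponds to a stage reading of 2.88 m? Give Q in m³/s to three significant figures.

Q = 17.1 × (2.88 − 0.43)^2.55 = 17.1 × 2.45^2.55 = 168.0 m³/s

168 m³/s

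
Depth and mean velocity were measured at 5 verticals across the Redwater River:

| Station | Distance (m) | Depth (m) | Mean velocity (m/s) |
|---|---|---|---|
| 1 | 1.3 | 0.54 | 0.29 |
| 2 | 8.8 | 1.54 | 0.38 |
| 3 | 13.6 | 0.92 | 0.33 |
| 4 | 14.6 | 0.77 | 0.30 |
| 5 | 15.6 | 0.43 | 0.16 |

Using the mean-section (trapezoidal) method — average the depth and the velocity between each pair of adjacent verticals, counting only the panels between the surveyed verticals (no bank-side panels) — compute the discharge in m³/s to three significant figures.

Panel 1-2: Δb = 7.5 m, d̄ = (0.54+1.54)/2 = 1.04, v̄ = (0.29+0.38)/2 = 0.335 → q = 7.5×1.04×0.335 = 2.613 m³/s
Panel 2-3: Δb = 4.8 m, d̄ = (1.54+0.92)/2 = 1.23, v̄ = (0.38+0.33)/2 = 0.355 → q = 4.8×1.23×0.355 = 2.096 m³/s
Panel 3-4: Δb = 1 m, d̄ = (0.92+0.77)/2 = 0.845, v̄ = (0.33+0.30)/2 = 0.315 → q = 1×0.845×0.315 = 0.2662 m³/s
Panel 4-5: Δb = 1 m, d̄ = (0.77+0.43)/2 = 0.6, v̄ = (0.30+0.16)/2 = 0.23 → q = 1×0.6×0.23 = 0.1380 m³/s
Q = Σ q = 5.113 m³/s

5.11 m³/s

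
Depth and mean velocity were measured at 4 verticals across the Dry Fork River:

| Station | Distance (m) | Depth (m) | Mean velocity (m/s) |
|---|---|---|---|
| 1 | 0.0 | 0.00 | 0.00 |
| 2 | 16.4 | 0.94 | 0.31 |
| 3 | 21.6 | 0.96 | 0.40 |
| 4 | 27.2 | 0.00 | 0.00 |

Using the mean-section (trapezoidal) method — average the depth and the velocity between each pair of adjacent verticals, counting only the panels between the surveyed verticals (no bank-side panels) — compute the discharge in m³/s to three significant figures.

3.49 m³/s

Panel 1-2: Δb = 16.4 m, d̄ = (0.00+0.94)/2 = 0.47, v̄ = (0.00+0.31)/2 = 0.155 → q = 16.4×0.47×0.155 = 1.195 m³/s
Panel 2-3: Δb = 5.2 m, d̄ = (0.94+0.96)/2 = 0.95, v̄ = (0.31+0.40)/2 = 0.355 → q = 5.2×0.95×0.355 = 1.754 m³/s
Panel 3-4: Δb = 5.6 m, d̄ = (0.96+0.00)/2 = 0.48, v̄ = (0.40+0.00)/2 = 0.2 → q = 5.6×0.48×0.2 = 0.5376 m³/s
Q = Σ q = 3.486 m³/s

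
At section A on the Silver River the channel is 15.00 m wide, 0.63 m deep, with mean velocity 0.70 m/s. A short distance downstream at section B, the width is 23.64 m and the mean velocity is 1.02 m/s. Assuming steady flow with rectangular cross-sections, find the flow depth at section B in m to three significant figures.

Q = A₁V₁ = (15.00×0.63) × 0.70 = 6.615 m³/s
d₂ = Q/(b₂ V₂) = 6.615/(23.64×1.02) = 0.2743 m

0.274 m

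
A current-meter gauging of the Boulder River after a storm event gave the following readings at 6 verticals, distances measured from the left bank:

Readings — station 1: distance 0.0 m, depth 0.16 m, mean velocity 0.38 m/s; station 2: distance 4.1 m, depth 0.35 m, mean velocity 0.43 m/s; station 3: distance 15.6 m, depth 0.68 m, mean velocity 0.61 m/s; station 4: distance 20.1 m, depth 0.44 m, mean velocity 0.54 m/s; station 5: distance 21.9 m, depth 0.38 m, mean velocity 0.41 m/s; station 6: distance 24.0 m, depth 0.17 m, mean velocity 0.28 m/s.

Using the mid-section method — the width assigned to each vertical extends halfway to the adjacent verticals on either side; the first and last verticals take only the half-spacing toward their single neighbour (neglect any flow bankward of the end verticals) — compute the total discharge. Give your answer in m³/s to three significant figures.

5.72 m³/s

w_1 = (4.1 − 0.0)/2 = 2.05 m; q_1 = 0.38 × 0.16 × 2.05 = 0.1246 m³/s
w_2 = (15.6 − 0.0)/2 = 7.8 m; q_2 = 0.43 × 0.35 × 7.8 = 1.174 m³/s
w_3 = (20.1 − 4.1)/2 = 8 m; q_3 = 0.61 × 0.68 × 8 = 3.318 m³/s
w_4 = (21.9 − 15.6)/2 = 3.15 m; q_4 = 0.54 × 0.44 × 3.15 = 0.7484 m³/s
w_5 = (24.0 − 20.1)/2 = 1.95 m; q_5 = 0.41 × 0.38 × 1.95 = 0.3038 m³/s
w_6 = (24.0 − 21.9)/2 = 1.05 m; q_6 = 0.28 × 0.17 × 1.05 = 0.04998 m³/s
Q = Σ qᵢ = 5.719 m³/s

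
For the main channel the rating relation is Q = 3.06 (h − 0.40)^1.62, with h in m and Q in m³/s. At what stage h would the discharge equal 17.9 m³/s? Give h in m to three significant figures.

3.38 m

h − h₀ = (Q/C)^(1/b) = (17.9/3.06)^(1/1.62) = 2.975 m
h = 0.40 + 2.975 = 3.375 m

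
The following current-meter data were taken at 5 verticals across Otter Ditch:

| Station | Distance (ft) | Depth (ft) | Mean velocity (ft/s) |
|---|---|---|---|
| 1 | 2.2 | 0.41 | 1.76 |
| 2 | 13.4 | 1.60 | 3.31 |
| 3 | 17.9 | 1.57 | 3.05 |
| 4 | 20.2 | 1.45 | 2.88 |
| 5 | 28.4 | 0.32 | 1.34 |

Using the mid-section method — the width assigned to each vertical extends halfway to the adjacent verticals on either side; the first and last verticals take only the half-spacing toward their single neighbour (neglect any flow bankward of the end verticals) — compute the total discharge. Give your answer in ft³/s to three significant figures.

85.6 ft³/s

w_1 = (13.4 − 2.2)/2 = 5.6 ft; q_1 = 1.76 × 0.41 × 5.6 = 4.041 ft³/s
w_2 = (17.9 − 2.2)/2 = 7.85 ft; q_2 = 3.31 × 1.60 × 7.85 = 41.57 ft³/s
w_3 = (20.2 − 13.4)/2 = 3.4 ft; q_3 = 3.05 × 1.57 × 3.4 = 16.28 ft³/s
w_4 = (28.4 − 17.9)/2 = 5.25 ft; q_4 = 2.88 × 1.45 × 5.25 = 21.92 ft³/s
w_5 = (28.4 − 20.2)/2 = 4.1 ft; q_5 = 1.34 × 0.32 × 4.1 = 1.758 ft³/s
Q = Σ qᵢ = 85.58 ft³/s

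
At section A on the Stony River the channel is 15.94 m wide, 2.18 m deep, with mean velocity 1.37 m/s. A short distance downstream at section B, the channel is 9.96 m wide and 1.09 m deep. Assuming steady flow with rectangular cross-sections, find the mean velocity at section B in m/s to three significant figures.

4.39 m/s

Q = A₁V₁ = (15.94×2.18) × 1.37 = 47.61 m³/s
A₂ = 9.96 × 1.09 = 10.86 m²
V₂ = Q/A₂ = 47.61/10.86 = 4.385 m/s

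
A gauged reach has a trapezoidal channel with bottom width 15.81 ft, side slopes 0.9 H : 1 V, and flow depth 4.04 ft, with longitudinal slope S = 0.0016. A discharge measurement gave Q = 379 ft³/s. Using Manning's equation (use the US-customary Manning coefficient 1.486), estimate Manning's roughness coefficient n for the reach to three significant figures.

0.0253

A = (b + z·y)·y = (15.81 + 0.9×4.04)×4.04 = 78.56 ft²
P = b + 2y√(1+z²) = 15.81 + 2×4.04×√(1+0.9²) = 26.68 ft
R = A/P = 78.56/26.68 = 2.945 ft
n = (1.486/Q)·A·R^(2/3)·S^(1/2) = (1.486/379) × 78.56 × 2.054 × 0.04000 = 0.02531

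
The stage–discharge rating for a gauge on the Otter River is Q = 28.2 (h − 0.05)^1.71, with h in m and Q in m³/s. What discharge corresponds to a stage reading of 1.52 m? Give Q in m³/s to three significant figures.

54.5 m³/s

Q = 28.2 × (1.52 − 0.05)^1.71 = 28.2 × 1.47^1.71 = 54.50 m³/s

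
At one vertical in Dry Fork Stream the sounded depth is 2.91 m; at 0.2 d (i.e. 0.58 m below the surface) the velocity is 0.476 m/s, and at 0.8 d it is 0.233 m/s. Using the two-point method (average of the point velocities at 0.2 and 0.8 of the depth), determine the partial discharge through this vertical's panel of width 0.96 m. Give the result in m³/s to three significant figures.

v̄ = (0.476 + 0.233) / 2 = 0.3545 m/s
q = v̄ × d × w = 0.3545 × 2.91 × 0.96 = 0.9903 m³/s

0.990 m³/s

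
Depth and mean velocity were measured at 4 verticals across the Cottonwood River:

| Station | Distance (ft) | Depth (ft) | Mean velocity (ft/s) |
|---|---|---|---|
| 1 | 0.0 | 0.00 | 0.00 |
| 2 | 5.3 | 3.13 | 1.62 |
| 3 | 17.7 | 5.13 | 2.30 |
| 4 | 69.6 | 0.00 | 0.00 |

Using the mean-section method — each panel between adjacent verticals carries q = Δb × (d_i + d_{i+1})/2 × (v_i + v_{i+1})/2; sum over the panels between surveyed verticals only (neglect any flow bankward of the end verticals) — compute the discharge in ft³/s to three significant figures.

Panel 1-2: Δb = 5.3 ft, d̄ = (0.00+3.13)/2 = 1.565, v̄ = (0.00+1.62)/2 = 0.81 → q = 5.3×1.565×0.81 = 6.719 ft³/s
Panel 2-3: Δb = 12.4 ft, d̄ = (3.13+5.13)/2 = 4.13, v̄ = (1.62+2.30)/2 = 1.96 → q = 12.4×4.13×1.96 = 100.4 ft³/s
Panel 3-4: Δb = 51.9 ft, d̄ = (5.13+0.00)/2 = 2.565, v̄ = (2.30+0.00)/2 = 1.15 → q = 51.9×2.565×1.15 = 153.1 ft³/s
Q = Σ q = 260.2 ft³/s

260 ft³/s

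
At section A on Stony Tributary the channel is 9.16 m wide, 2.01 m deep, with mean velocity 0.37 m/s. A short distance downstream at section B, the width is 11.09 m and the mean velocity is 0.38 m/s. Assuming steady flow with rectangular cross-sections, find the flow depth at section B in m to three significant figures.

1.62 m

Q = A₁V₁ = (9.16×2.01) × 0.37 = 6.812 m³/s
d₂ = Q/(b₂ V₂) = 6.812/(11.09×0.38) = 1.617 m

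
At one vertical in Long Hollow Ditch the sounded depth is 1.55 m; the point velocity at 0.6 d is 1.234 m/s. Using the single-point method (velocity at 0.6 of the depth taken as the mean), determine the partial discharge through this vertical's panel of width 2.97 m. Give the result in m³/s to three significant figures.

5.68 m³/s

v̄ = v₀.₆ = 1.234 m/s
q = v̄ × d × w = 1.234 × 1.55 × 2.97 = 5.681 m³/s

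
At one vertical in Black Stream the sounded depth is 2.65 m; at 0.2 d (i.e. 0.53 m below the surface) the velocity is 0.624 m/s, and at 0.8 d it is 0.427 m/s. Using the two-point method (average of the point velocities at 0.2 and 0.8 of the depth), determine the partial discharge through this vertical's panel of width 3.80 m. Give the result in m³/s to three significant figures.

v̄ = (0.624 + 0.427) / 2 = 0.5255 m/s
q = v̄ × d × w = 0.5255 × 2.65 × 3.80 = 5.292 m³/s

5.29 m³/s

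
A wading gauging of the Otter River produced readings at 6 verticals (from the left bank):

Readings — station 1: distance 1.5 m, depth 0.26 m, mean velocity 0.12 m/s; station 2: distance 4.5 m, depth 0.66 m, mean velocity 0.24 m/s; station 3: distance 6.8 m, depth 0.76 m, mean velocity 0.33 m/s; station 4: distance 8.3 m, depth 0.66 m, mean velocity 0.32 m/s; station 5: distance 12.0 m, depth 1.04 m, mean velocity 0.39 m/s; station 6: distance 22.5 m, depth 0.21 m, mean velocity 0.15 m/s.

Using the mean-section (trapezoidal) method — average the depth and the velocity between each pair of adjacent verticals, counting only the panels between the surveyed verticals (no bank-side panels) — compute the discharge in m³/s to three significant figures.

3.95 m³/s

Panel 1-2: Δb = 3 m, d̄ = (0.26+0.66)/2 = 0.46, v̄ = (0.12+0.24)/2 = 0.18 → q = 3×0.46×0.18 = 0.2484 m³/s
Panel 2-3: Δb = 2.3 m, d̄ = (0.66+0.76)/2 = 0.71, v̄ = (0.24+0.33)/2 = 0.285 → q = 2.3×0.71×0.285 = 0.4654 m³/s
Panel 3-4: Δb = 1.5 m, d̄ = (0.76+0.66)/2 = 0.71, v̄ = (0.33+0.32)/2 = 0.325 → q = 1.5×0.71×0.325 = 0.3461 m³/s
Panel 4-5: Δb = 3.7 m, d̄ = (0.66+1.04)/2 = 0.85, v̄ = (0.32+0.39)/2 = 0.355 → q = 3.7×0.85×0.355 = 1.116 m³/s
Panel 5-6: Δb = 10.5 m, d̄ = (1.04+0.21)/2 = 0.625, v̄ = (0.39+0.15)/2 = 0.27 → q = 10.5×0.625×0.27 = 1.772 m³/s
Q = Σ q = 3.948 m³/s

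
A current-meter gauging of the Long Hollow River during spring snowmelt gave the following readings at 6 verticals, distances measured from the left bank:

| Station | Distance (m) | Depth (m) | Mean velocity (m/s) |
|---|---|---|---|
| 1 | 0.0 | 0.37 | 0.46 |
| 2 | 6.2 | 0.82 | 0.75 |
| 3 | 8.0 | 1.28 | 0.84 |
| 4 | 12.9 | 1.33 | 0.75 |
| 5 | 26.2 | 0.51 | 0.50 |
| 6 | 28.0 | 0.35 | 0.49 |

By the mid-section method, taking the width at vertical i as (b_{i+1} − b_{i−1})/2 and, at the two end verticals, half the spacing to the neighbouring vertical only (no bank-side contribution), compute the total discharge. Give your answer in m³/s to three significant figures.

w_1 = (6.2 − 0.0)/2 = 3.1 m; q_1 = 0.46 × 0.37 × 3.1 = 0.5276 m³/s
w_2 = (8.0 − 0.0)/2 = 4 m; q_2 = 0.75 × 0.82 × 4 = 2.460 m³/s
w_3 = (12.9 − 6.2)/2 = 3.35 m; q_3 = 0.84 × 1.28 × 3.35 = 3.602 m³/s
w_4 = (26.2 − 8.0)/2 = 9.1 m; q_4 = 0.75 × 1.33 × 9.1 = 9.077 m³/s
w_5 = (28.0 − 12.9)/2 = 7.55 m; q_5 = 0.50 × 0.51 × 7.55 = 1.925 m³/s
w_6 = (28.0 − 26.2)/2 = 0.9 m; q_6 = 0.49 × 0.35 × 0.9 = 0.1544 m³/s
Q = Σ qᵢ = 17.75 m³/s

17.7 m³/s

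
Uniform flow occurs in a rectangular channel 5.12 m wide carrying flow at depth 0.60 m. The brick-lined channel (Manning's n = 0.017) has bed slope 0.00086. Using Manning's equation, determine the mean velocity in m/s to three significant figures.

A = b·y = 5.12 × 0.60 = 3.072 m²
P = b + 2y = 5.12 + 2×0.60 = 6.320 m
R = A/P = 3.072/6.320 = 0.4861 m
Q = (1/n)·A·R^(2/3)·S^(1/2) = (1/0.017) × 3.072 × 0.4861^(2/3) × 0.00086^(1/2) = 3.276 m³/s
V = Q/A = 3.276/3.072 = 1.066 m/s

1.07 m/s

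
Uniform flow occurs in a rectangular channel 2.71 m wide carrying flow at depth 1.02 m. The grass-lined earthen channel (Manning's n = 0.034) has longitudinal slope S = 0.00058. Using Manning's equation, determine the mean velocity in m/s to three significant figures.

A = b·y = 2.71 × 1.02 = 2.764 m²
P = b + 2y = 2.71 + 2×1.02 = 4.750 m
R = A/P = 2.764/4.750 = 0.5819 m
Q = (1/n)·A·R^(2/3)·S^(1/2) = (1/0.034) × 2.764 × 0.5819^(2/3) × 0.00058^(1/2) = 1.365 m³/s
V = Q/A = 1.365/2.764 = 0.4937 m/s

0.494 m/s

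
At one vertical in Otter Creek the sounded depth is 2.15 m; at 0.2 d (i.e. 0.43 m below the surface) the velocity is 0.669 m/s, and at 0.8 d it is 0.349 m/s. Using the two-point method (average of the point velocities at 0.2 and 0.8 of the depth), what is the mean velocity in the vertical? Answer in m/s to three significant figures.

0.509 m/s

v̄ = (0.669 + 0.349) / 2 = 0.5090 m/s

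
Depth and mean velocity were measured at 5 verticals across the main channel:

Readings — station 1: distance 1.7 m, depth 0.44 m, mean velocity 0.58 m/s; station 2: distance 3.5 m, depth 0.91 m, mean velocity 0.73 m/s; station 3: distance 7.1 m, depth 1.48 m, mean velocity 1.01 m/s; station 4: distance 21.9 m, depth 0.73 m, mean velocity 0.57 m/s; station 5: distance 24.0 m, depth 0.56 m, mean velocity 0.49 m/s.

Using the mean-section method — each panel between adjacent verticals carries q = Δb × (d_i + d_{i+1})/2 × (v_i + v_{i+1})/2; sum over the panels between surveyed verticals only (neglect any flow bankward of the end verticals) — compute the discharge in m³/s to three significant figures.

18.2 m³/s

Panel 1-2: Δb = 1.8 m, d̄ = (0.44+0.91)/2 = 0.675, v̄ = (0.58+0.73)/2 = 0.655 → q = 1.8×0.675×0.655 = 0.7958 m³/s
Panel 2-3: Δb = 3.6 m, d̄ = (0.91+1.48)/2 = 1.195, v̄ = (0.73+1.01)/2 = 0.87 → q = 3.6×1.195×0.87 = 3.743 m³/s
Panel 3-4: Δb = 14.8 m, d̄ = (1.48+0.73)/2 = 1.105, v̄ = (1.01+0.57)/2 = 0.79 → q = 14.8×1.105×0.79 = 12.92 m³/s
Panel 4-5: Δb = 2.1 m, d̄ = (0.73+0.56)/2 = 0.645, v̄ = (0.57+0.49)/2 = 0.53 → q = 2.1×0.645×0.53 = 0.7179 m³/s
Q = Σ q = 18.18 m³/s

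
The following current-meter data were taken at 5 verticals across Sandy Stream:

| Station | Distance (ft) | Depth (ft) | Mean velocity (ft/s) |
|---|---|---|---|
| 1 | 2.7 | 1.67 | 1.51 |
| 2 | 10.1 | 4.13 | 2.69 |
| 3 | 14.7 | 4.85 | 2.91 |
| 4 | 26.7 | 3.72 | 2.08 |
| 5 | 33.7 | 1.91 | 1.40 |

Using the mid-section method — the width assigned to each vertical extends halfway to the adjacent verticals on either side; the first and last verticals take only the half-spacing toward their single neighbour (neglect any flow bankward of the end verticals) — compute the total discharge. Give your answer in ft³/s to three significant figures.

w_1 = (10.1 − 2.7)/2 = 3.7 ft; q_1 = 1.51 × 1.67 × 3.7 = 9.330 ft³/s
w_2 = (14.7 − 2.7)/2 = 6 ft; q_2 = 2.69 × 4.13 × 6 = 66.66 ft³/s
w_3 = (26.7 − 10.1)/2 = 8.3 ft; q_3 = 2.91 × 4.85 × 8.3 = 117.1 ft³/s
w_4 = (33.7 − 14.7)/2 = 9.5 ft; q_4 = 2.08 × 3.72 × 9.5 = 73.51 ft³/s
w_5 = (33.7 − 26.7)/2 = 3.5 ft; q_5 = 1.40 × 1.91 × 3.5 = 9.359 ft³/s
Q = Σ qᵢ = 276.0 ft³/s

276 ft³/s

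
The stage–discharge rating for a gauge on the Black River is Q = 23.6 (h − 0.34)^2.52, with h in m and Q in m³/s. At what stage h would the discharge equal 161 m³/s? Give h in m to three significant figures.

h − h₀ = (Q/C)^(1/b) = (161/23.6)^(1/2.52) = 2.142 m
h = 0.34 + 2.142 = 2.482 m

2.48 m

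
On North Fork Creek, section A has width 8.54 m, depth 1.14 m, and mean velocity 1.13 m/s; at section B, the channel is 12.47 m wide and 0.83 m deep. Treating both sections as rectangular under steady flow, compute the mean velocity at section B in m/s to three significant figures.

Q = A₁V₁ = (8.54×1.14) × 1.13 = 11.00 m³/s
A₂ = 12.47 × 0.83 = 10.35 m²
V₂ = Q/A₂ = 11.00/10.35 = 1.063 m/s

1.06 m/s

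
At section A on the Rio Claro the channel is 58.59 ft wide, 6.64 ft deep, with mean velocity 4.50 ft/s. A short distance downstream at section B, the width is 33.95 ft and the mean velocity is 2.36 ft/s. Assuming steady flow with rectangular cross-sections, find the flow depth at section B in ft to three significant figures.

Q = A₁V₁ = (58.59×6.64) × 4.50 = 1751 ft³/s
d₂ = Q/(b₂ V₂) = 1751/(33.95×2.36) = 21.85 ft

21.9 ft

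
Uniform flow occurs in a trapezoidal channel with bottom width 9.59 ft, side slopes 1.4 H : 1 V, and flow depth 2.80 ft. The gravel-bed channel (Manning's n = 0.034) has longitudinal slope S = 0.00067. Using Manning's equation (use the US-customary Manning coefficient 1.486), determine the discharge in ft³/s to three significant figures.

A = (b + z·y)·y = (9.59 + 1.4×2.80)×2.80 = 37.83 ft²
P = b + 2y√(1+z²) = 9.59 + 2×2.80×√(1+1.4²) = 19.22 ft
R = A/P = 37.83/19.22 = 1.968 ft
Q = (1.486/n)·A·R^(2/3)·S^(1/2) = (1.486/0.034) × 37.83 × 1.968^(2/3) × 0.00067^(1/2) = 67.20 ft³/s

67.2 ft³/s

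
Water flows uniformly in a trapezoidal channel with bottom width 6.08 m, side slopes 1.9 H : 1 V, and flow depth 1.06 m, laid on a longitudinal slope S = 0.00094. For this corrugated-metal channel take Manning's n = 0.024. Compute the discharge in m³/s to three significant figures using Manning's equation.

9.50 m³/s

A = (b + z·y)·y = (6.08 + 1.9×1.06)×1.06 = 8.580 m²
P = b + 2y√(1+z²) = 6.08 + 2×1.06×√(1+1.9²) = 10.63 m
R = A/P = 8.580/10.63 = 0.8070 m
Q = (1/n)·A·R^(2/3)·S^(1/2) = (1/0.024) × 8.580 × 0.8070^(2/3) × 0.00094^(1/2) = 9.500 m³/s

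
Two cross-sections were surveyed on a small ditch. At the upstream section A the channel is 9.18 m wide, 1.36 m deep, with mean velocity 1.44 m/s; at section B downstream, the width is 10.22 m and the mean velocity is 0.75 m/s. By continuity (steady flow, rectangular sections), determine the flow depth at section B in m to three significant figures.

2.35 m

Q = A₁V₁ = (9.18×1.36) × 1.44 = 17.98 m³/s
d₂ = Q/(b₂ V₂) = 17.98/(10.22×0.75) = 2.345 m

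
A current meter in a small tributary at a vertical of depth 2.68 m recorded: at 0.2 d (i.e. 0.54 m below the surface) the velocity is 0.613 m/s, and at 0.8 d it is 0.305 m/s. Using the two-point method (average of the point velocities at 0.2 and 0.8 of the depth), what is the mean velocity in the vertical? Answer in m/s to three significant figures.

v̄ = (0.613 + 0.305) / 2 = 0.4590 m/s

0.459 m/s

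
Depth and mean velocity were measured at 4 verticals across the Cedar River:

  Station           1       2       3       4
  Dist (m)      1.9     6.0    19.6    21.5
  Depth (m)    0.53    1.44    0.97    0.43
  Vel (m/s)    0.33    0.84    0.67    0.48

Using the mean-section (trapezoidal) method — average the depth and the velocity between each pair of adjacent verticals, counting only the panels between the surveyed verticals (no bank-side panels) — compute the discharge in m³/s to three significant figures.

Panel 1-2: Δb = 4.1 m, d̄ = (0.53+1.44)/2 = 0.985, v̄ = (0.33+0.84)/2 = 0.585 → q = 4.1×0.985×0.585 = 2.363 m³/s
Panel 2-3: Δb = 13.6 m, d̄ = (1.44+0.97)/2 = 1.205, v̄ = (0.84+0.67)/2 = 0.755 → q = 13.6×1.205×0.755 = 12.37 m³/s
Panel 3-4: Δb = 1.9 m, d̄ = (0.97+0.43)/2 = 0.7, v̄ = (0.67+0.48)/2 = 0.575 → q = 1.9×0.7×0.575 = 0.7648 m³/s
Q = Σ q = 15.50 m³/s

15.5 m³/s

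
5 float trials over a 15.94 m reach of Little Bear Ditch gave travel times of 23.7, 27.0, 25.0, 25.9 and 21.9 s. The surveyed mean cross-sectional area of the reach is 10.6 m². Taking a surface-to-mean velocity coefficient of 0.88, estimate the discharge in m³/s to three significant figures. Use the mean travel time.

6.02 m³/s

t̄ = (23.7 + 27.0 + 25.0 + 25.9 + 21.9) / 5 = 24.7 s
v_surface = L / t̄ = 15.94 / 24.7 = 0.6453 m/s
v_mean = 0.88 × 0.6453 = 0.5679 m/s
Q = A × v_mean = 10.6 × 0.5679 = 6.020 m³/s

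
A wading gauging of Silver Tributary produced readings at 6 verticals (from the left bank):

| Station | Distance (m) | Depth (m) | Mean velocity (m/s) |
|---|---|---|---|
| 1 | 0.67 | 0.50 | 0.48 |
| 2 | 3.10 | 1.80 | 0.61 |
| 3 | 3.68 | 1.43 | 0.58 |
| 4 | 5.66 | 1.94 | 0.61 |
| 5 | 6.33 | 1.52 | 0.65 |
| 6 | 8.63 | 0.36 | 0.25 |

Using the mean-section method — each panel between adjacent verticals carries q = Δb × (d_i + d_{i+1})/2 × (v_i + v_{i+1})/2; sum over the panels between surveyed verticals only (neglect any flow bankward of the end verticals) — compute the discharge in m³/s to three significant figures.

5.77 m³/s

Panel 1-2: Δb = 2.43 m, d̄ = (0.50+1.80)/2 = 1.15, v̄ = (0.48+0.61)/2 = 0.545 → q = 2.43×1.15×0.545 = 1.523 m³/s
Panel 2-3: Δb = 0.58 m, d̄ = (1.80+1.43)/2 = 1.615, v̄ = (0.61+0.58)/2 = 0.595 → q = 0.58×1.615×0.595 = 0.5573 m³/s
Panel 3-4: Δb = 1.98 m, d̄ = (1.43+1.94)/2 = 1.685, v̄ = (0.58+0.61)/2 = 0.595 → q = 1.98×1.685×0.595 = 1.985 m³/s
Panel 4-5: Δb = 0.67 m, d̄ = (1.94+1.52)/2 = 1.73, v̄ = (0.61+0.65)/2 = 0.63 → q = 0.67×1.73×0.63 = 0.7302 m³/s
Panel 5-6: Δb = 2.3 m, d̄ = (1.52+0.36)/2 = 0.94, v̄ = (0.65+0.25)/2 = 0.45 → q = 2.3×0.94×0.45 = 0.9729 m³/s
Q = Σ q = 5.769 m³/s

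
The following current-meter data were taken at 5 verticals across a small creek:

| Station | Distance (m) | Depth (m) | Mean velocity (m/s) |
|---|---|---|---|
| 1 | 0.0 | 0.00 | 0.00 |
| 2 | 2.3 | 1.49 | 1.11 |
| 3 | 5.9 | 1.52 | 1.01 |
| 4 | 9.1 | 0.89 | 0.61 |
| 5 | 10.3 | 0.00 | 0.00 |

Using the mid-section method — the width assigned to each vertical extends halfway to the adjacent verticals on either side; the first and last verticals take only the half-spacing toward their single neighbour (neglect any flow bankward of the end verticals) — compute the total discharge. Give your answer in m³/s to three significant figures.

w_2 = (5.9 − 0.0)/2 = 2.95 m; q_2 = 1.11 × 1.49 × 2.95 = 4.879 m³/s
w_3 = (9.1 − 2.3)/2 = 3.4 m; q_3 = 1.01 × 1.52 × 3.4 = 5.220 m³/s
w_4 = (10.3 − 5.9)/2 = 2.2 m; q_4 = 0.61 × 0.89 × 2.2 = 1.194 m³/s
Stations 1, 5 contribute zero (depth or velocity is 0).
Q = Σ qᵢ = 11.29 m³/s

11.3 m³/s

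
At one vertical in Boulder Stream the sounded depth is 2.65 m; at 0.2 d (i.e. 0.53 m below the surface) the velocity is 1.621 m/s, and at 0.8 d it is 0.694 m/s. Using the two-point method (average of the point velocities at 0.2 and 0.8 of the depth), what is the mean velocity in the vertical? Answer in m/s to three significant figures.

v̄ = (1.621 + 0.694) / 2 = 1.158 m/s

1.16 m/s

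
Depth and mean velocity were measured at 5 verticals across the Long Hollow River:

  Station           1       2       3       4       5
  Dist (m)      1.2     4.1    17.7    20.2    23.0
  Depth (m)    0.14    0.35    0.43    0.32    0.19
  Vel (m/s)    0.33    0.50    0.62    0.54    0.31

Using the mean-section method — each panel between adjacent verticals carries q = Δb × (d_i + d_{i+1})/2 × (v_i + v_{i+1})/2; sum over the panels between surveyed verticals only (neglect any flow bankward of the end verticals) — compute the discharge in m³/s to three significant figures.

4.11 m³/s

Panel 1-2: Δb = 2.9 m, d̄ = (0.14+0.35)/2 = 0.245, v̄ = (0.33+0.50)/2 = 0.415 → q = 2.9×0.245×0.415 = 0.2949 m³/s
Panel 2-3: Δb = 13.6 m, d̄ = (0.35+0.43)/2 = 0.39, v̄ = (0.50+0.62)/2 = 0.56 → q = 13.6×0.39×0.56 = 2.970 m³/s
Panel 3-4: Δb = 2.5 m, d̄ = (0.43+0.32)/2 = 0.375, v̄ = (0.62+0.54)/2 = 0.58 → q = 2.5×0.375×0.58 = 0.5438 m³/s
Panel 4-5: Δb = 2.8 m, d̄ = (0.32+0.19)/2 = 0.255, v̄ = (0.54+0.31)/2 = 0.425 → q = 2.8×0.255×0.425 = 0.3035 m³/s
Q = Σ q = 4.112 m³/s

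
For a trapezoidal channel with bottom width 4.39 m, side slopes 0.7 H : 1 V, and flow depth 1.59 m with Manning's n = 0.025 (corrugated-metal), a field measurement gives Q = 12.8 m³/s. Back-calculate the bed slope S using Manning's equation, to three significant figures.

0.00124

A = (b + z·y)·y = (4.39 + 0.7×1.59)×1.59 = 8.750 m²
P = b + 2y√(1+z²) = 4.39 + 2×1.59×√(1+0.7²) = 8.272 m
R = A/P = 8.750/8.272 = 1.058 m
S = (Q·n / (1·A·R^(2/3)))² = (12.8×0.025 / (1×8.750×1.038))² = 0.001241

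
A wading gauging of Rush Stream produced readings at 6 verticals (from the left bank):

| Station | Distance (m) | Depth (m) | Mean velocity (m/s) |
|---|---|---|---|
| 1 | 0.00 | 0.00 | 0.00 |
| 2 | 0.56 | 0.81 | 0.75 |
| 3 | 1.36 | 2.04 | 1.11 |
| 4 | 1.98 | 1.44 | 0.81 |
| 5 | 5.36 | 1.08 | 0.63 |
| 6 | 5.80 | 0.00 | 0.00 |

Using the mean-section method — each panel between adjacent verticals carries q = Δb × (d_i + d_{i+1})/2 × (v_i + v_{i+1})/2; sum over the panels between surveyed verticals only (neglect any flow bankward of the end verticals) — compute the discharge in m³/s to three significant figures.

Panel 1-2: Δb = 0.56 m, d̄ = (0.00+0.81)/2 = 0.405, v̄ = (0.00+0.75)/2 = 0.375 → q = 0.56×0.405×0.375 = 0.08505 m³/s
Panel 2-3: Δb = 0.8 m, d̄ = (0.81+2.04)/2 = 1.425, v̄ = (0.75+1.11)/2 = 0.93 → q = 0.8×1.425×0.93 = 1.060 m³/s
Panel 3-4: Δb = 0.62 m, d̄ = (2.04+1.44)/2 = 1.74, v̄ = (1.11+0.81)/2 = 0.96 → q = 0.62×1.74×0.96 = 1.036 m³/s
Panel 4-5: Δb = 3.38 m, d̄ = (1.44+1.08)/2 = 1.26, v̄ = (0.81+0.63)/2 = 0.72 → q = 3.38×1.26×0.72 = 3.066 m³/s
Panel 5-6: Δb = 0.44 m, d̄ = (1.08+0.00)/2 = 0.54, v̄ = (0.63+0.00)/2 = 0.315 → q = 0.44×0.54×0.315 = 0.07484 m³/s
Q = Σ q = 5.322 m³/s

5.32 m³/s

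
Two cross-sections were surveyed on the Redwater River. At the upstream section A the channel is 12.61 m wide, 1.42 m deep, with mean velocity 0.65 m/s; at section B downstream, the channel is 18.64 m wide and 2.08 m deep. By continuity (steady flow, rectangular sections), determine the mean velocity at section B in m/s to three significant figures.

0.300 m/s

Q = A₁V₁ = (12.61×1.42) × 0.65 = 11.64 m³/s
A₂ = 18.64 × 2.08 = 38.77 m²
V₂ = Q/A₂ = 11.64/38.77 = 0.3002 m/s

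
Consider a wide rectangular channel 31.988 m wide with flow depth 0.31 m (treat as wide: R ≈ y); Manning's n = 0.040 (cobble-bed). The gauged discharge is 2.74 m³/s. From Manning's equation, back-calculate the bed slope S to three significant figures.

A = b·y = 31.988 × 0.31 = 9.916 m²
Wide channel: R ≈ y = 0.31 m
S = (Q·n / (1·A·R^(2/3)))² = (2.74×0.040 / (1×9.916×0.4580))² = 0.0005822

0.000582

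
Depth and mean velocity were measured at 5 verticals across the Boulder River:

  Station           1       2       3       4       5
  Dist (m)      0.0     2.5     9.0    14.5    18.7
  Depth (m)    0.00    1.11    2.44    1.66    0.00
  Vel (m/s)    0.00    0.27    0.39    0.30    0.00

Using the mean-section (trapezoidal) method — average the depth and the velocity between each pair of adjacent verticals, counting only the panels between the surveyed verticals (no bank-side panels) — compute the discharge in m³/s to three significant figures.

8.41 m³/s

Panel 1-2: Δb = 2.5 m, d̄ = (0.00+1.11)/2 = 0.555, v̄ = (0.00+0.27)/2 = 0.135 → q = 2.5×0.555×0.135 = 0.1873 m³/s
Panel 2-3: Δb = 6.5 m, d̄ = (1.11+2.44)/2 = 1.775, v̄ = (0.27+0.39)/2 = 0.33 → q = 6.5×1.775×0.33 = 3.807 m³/s
Panel 3-4: Δb = 5.5 m, d̄ = (2.44+1.66)/2 = 2.05, v̄ = (0.39+0.30)/2 = 0.345 → q = 5.5×2.05×0.345 = 3.890 m³/s
Panel 4-5: Δb = 4.2 m, d̄ = (1.66+0.00)/2 = 0.83, v̄ = (0.30+0.00)/2 = 0.15 → q = 4.2×0.83×0.15 = 0.5229 m³/s
Q = Σ q = 8.407 m³/s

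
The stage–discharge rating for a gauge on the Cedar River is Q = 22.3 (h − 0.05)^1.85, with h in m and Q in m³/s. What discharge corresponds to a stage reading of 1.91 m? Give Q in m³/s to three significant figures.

70.3 m³/s

Q = 22.3 × (1.91 − 0.05)^1.85 = 22.3 × 1.86^1.85 = 70.29 m³/s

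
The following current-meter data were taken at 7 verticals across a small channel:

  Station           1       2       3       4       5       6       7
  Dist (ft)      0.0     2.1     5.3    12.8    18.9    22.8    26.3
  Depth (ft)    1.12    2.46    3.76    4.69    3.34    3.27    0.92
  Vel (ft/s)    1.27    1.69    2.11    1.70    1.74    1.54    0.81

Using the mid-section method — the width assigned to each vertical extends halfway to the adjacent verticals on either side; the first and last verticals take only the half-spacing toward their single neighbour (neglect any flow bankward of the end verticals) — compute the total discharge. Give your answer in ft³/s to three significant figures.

158 ft³/s

w_1 = (2.1 − 0.0)/2 = 1.05 ft; q_1 = 1.27 × 1.12 × 1.05 = 1.494 ft³/s
w_2 = (5.3 − 0.0)/2 = 2.65 ft; q_2 = 1.69 × 2.46 × 2.65 = 11.02 ft³/s
w_3 = (12.8 − 2.1)/2 = 5.35 ft; q_3 = 2.11 × 3.76 × 5.35 = 42.44 ft³/s
w_4 = (18.9 − 5.3)/2 = 6.8 ft; q_4 = 1.70 × 4.69 × 6.8 = 54.22 ft³/s
w_5 = (22.8 − 12.8)/2 = 5 ft; q_5 = 1.74 × 3.34 × 5 = 29.06 ft³/s
w_6 = (26.3 − 18.9)/2 = 3.7 ft; q_6 = 1.54 × 3.27 × 3.7 = 18.63 ft³/s
w_7 = (26.3 − 22.8)/2 = 1.75 ft; q_7 = 0.81 × 0.92 × 1.75 = 1.304 ft³/s
Q = Σ qᵢ = 158.2 ft³/s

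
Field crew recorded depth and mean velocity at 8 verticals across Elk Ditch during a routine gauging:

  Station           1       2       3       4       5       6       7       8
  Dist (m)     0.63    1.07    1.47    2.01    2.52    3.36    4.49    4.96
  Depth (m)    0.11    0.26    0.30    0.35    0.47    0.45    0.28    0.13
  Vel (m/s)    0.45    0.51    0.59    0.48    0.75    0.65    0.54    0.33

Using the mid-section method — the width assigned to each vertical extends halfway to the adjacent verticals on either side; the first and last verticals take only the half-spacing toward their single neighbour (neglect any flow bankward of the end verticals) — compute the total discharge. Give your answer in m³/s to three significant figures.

w_1 = (1.07 − 0.63)/2 = 0.22 m; q_1 = 0.45 × 0.11 × 0.22 = 0.01089 m³/s
w_2 = (1.47 − 0.63)/2 = 0.42 m; q_2 = 0.51 × 0.26 × 0.42 = 0.05569 m³/s
w_3 = (2.01 − 1.07)/2 = 0.47 m; q_3 = 0.59 × 0.30 × 0.47 = 0.08319 m³/s
w_4 = (2.52 − 1.47)/2 = 0.525 m; q_4 = 0.48 × 0.35 × 0.525 = 0.08820 m³/s
w_5 = (3.36 − 2.01)/2 = 0.675 m; q_5 = 0.75 × 0.47 × 0.675 = 0.2379 m³/s
w_6 = (4.49 − 2.52)/2 = 0.985 m; q_6 = 0.65 × 0.45 × 0.985 = 0.2881 m³/s
w_7 = (4.96 − 3.36)/2 = 0.8 m; q_7 = 0.54 × 0.28 × 0.8 = 0.1210 m³/s
w_8 = (4.96 − 4.49)/2 = 0.235 m; q_8 = 0.33 × 0.13 × 0.235 = 0.01008 m³/s
Q = Σ qᵢ = 0.8951 m³/s

0.895 m³/s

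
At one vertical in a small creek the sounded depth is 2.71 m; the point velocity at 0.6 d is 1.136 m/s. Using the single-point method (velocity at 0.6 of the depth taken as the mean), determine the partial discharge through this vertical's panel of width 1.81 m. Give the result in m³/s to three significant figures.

v̄ = v₀.₆ = 1.136 m/s
q = v̄ × d × w = 1.136 × 2.71 × 1.81 = 5.572 m³/s

5.57 m³/s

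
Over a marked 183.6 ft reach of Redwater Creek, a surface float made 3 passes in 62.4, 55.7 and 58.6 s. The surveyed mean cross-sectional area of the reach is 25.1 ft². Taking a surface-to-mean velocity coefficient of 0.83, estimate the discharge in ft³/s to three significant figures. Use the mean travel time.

64.9 ft³/s

t̄ = (62.4 + 55.7 + 58.6) / 3 = 58.9 s
v_surface = L / t̄ = 183.6 / 58.9 = 3.117 ft/s
v_mean = 0.83 × 3.117 = 2.587 ft/s
Q = A × v_mean = 25.1 × 2.587 = 64.94 ft³/s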